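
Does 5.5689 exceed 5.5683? Yes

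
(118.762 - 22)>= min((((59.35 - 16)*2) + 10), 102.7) True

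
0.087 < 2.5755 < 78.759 True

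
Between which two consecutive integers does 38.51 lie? 38 and 39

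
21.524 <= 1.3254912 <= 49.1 False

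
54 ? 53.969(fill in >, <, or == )>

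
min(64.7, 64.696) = 64.696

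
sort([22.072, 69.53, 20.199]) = [20.199, 22.072, 69.53]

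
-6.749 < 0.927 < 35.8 True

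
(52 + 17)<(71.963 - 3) False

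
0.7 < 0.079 False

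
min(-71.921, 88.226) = -71.921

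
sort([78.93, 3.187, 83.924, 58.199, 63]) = [3.187, 58.199, 63, 78.93, 83.924]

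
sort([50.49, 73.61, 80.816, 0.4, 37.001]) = [0.4, 37.001, 50.49, 73.61, 80.816]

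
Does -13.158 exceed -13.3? Yes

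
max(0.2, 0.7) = 0.7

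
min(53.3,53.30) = 53.3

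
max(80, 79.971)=80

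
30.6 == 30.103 False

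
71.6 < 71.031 False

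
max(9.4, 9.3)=9.4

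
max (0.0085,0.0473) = 0.0473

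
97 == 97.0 True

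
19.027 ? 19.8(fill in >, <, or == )<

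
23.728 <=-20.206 False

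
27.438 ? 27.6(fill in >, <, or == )<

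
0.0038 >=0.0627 False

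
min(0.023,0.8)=0.023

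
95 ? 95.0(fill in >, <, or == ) ==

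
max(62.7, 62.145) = 62.7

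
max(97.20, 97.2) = 97.2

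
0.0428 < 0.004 False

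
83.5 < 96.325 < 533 True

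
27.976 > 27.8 True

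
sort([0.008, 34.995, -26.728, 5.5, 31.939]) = [-26.728, 0.008, 5.5, 31.939, 34.995]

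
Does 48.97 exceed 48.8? Yes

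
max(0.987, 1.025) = 1.025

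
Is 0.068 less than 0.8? Yes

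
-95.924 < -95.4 True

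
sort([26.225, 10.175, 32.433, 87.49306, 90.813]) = [10.175, 26.225, 32.433, 87.49306, 90.813]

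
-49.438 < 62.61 True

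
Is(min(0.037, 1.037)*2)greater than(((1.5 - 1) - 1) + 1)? No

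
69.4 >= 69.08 True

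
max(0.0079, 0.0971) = 0.0971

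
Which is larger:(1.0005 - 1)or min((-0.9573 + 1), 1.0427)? min((-0.9573 + 1), 1.0427)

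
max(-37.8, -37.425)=-37.425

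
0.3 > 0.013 True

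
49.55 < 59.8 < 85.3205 True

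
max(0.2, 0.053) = 0.2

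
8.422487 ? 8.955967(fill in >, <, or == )<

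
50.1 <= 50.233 True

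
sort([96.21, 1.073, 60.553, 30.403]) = [1.073, 30.403, 60.553, 96.21]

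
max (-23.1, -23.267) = -23.1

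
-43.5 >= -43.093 False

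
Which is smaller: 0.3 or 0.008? 0.008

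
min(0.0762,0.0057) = 0.0057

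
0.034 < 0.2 True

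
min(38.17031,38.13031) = 38.13031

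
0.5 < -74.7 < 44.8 False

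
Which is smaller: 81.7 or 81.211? 81.211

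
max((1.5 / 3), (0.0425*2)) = 0.5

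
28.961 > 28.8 True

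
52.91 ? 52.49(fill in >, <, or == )>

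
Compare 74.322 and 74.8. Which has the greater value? 74.8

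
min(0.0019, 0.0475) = 0.0019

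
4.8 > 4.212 True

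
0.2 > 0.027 True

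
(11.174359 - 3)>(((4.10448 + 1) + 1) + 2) True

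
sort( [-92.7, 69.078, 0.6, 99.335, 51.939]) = [-92.7, 0.6, 51.939, 69.078, 99.335]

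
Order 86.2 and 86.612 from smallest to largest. 86.2, 86.612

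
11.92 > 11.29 True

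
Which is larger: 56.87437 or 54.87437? 56.87437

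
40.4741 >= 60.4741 False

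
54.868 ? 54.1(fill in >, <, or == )>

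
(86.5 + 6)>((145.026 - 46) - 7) True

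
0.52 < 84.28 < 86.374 True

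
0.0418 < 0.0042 False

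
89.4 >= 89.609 False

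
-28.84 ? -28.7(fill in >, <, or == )<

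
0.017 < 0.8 True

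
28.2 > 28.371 False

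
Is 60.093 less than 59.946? No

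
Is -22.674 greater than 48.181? No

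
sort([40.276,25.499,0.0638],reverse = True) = [40.276,25.499,0.0638]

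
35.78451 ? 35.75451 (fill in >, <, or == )>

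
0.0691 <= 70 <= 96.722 True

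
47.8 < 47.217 False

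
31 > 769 False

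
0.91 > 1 False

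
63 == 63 True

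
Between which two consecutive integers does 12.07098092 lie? 12 and 13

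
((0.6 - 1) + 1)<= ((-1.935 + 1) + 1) False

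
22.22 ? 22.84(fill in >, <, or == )<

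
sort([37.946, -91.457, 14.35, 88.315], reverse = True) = [88.315, 37.946, 14.35, -91.457]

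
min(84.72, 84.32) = 84.32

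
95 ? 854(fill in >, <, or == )<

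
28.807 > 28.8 True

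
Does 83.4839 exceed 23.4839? Yes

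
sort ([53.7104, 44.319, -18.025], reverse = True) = [53.7104, 44.319, -18.025]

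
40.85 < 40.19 False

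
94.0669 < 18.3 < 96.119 False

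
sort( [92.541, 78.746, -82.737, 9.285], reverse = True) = [92.541, 78.746, 9.285, -82.737]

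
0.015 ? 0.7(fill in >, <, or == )<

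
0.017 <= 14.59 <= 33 True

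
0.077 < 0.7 True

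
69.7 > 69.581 True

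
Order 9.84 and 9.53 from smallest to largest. 9.53, 9.84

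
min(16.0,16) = 16.0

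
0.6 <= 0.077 False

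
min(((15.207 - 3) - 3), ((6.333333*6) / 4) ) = 9.207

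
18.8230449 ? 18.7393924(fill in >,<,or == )>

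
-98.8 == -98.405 False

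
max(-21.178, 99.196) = 99.196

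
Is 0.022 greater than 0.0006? Yes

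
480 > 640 False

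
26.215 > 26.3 False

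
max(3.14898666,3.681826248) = 3.681826248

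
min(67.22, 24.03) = 24.03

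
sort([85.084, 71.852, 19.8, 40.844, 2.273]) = [2.273, 19.8, 40.844, 71.852, 85.084]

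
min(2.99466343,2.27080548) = 2.27080548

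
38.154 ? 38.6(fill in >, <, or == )<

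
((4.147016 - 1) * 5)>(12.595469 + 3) True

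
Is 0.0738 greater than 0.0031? Yes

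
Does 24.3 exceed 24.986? No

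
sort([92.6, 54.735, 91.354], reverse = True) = [92.6, 91.354, 54.735]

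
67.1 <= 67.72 True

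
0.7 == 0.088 False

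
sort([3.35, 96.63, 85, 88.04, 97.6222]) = [3.35, 85, 88.04, 96.63, 97.6222]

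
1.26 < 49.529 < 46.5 False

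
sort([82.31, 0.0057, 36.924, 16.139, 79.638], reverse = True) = [82.31, 79.638, 36.924, 16.139, 0.0057]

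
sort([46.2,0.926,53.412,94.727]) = [0.926,46.2,53.412,94.727]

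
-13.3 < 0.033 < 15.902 True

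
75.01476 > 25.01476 True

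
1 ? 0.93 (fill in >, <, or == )>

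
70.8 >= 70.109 True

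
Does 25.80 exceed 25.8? No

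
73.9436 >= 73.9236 True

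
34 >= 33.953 True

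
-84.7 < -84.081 True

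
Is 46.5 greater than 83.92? No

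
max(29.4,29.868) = 29.868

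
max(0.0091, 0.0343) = 0.0343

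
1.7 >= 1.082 True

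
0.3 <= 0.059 False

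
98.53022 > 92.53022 True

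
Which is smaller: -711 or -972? -972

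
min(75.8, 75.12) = 75.12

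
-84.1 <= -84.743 False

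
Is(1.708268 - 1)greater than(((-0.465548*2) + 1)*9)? Yes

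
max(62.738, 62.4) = 62.738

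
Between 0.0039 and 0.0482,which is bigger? 0.0482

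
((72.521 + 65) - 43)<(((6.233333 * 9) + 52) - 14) False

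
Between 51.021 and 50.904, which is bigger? 51.021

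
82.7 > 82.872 False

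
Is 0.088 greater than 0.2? No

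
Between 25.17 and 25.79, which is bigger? 25.79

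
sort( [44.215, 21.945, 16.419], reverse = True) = [44.215, 21.945, 16.419]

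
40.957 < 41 True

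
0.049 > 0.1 False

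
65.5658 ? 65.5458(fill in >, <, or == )>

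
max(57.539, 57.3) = 57.539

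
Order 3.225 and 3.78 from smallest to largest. 3.225, 3.78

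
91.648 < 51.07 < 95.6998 False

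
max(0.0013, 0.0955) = 0.0955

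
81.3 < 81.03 False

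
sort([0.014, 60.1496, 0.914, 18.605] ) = [0.014, 0.914, 18.605, 60.1496]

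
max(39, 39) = 39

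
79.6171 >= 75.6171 True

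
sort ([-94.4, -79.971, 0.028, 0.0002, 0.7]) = [-94.4, -79.971, 0.0002, 0.028, 0.7]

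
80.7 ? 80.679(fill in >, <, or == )>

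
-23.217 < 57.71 True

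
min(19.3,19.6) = 19.3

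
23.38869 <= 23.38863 False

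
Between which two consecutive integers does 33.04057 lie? 33 and 34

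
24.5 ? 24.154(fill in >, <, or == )>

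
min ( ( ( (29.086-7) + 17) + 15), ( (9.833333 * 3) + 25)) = 54.086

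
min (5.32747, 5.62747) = 5.32747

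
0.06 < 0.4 True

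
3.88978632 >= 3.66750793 True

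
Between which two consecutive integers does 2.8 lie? 2 and 3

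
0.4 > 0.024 True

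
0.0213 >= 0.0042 True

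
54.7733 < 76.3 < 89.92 True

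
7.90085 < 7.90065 False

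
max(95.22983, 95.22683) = 95.22983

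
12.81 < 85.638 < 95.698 True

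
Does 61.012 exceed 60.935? Yes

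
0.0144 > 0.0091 True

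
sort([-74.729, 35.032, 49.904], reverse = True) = [49.904, 35.032, -74.729]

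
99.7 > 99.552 True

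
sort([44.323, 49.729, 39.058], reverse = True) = [49.729, 44.323, 39.058]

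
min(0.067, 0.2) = 0.067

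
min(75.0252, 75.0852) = 75.0252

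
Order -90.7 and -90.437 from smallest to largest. -90.7,-90.437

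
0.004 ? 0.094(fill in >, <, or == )<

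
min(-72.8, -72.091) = -72.8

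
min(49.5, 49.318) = 49.318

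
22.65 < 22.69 True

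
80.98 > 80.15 True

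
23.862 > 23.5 True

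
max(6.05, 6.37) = 6.37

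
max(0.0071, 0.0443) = 0.0443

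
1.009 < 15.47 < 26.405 True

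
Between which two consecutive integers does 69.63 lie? 69 and 70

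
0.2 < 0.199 False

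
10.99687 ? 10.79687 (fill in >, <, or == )>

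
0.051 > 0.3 False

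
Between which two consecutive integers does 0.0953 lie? 0 and 1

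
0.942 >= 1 False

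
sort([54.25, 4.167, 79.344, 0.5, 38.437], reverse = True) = [79.344, 54.25, 38.437, 4.167, 0.5]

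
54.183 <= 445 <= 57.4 False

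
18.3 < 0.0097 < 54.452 False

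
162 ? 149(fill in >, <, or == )>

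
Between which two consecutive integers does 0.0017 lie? 0 and 1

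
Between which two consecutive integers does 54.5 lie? 54 and 55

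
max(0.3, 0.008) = 0.3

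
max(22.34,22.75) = 22.75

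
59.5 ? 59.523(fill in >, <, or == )<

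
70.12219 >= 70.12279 False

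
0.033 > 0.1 False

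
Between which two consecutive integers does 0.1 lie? 0 and 1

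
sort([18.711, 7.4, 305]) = [7.4, 18.711, 305]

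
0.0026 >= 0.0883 False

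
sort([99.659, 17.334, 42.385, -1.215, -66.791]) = [-66.791, -1.215, 17.334, 42.385, 99.659]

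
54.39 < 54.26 False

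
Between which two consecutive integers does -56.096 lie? -57 and -56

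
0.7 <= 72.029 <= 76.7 True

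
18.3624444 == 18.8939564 False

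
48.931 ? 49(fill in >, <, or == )<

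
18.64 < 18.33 False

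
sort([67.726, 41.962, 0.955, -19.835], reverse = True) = [67.726, 41.962, 0.955, -19.835]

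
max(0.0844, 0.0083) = 0.0844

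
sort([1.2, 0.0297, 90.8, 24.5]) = [0.0297, 1.2, 24.5, 90.8]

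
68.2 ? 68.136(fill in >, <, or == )>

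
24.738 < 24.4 False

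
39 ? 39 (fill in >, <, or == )==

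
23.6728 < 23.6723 False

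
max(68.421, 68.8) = 68.8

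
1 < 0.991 False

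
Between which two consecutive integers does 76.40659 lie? 76 and 77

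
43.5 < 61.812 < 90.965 True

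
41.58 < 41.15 False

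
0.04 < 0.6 True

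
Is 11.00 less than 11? No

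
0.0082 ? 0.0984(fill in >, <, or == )<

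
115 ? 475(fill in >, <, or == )<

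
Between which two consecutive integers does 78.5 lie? 78 and 79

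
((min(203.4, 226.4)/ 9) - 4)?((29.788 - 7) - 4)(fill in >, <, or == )<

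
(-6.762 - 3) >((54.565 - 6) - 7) False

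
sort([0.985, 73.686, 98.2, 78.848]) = [0.985, 73.686, 78.848, 98.2]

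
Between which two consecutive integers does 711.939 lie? 711 and 712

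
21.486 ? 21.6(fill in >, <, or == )<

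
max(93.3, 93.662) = 93.662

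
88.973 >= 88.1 True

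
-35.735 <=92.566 True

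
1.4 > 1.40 False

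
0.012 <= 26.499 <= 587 True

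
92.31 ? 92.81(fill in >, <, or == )<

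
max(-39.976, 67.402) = 67.402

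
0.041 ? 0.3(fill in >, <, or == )<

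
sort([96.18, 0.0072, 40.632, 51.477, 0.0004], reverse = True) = [96.18, 51.477, 40.632, 0.0072, 0.0004]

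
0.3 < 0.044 False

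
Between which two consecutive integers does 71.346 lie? 71 and 72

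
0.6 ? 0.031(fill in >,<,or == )>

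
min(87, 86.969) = 86.969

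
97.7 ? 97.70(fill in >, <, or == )==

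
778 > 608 True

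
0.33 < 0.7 True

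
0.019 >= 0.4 False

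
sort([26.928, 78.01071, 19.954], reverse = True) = [78.01071, 26.928, 19.954]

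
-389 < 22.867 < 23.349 True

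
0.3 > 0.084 True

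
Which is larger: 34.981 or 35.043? 35.043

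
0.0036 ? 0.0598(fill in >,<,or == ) <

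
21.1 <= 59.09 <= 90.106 True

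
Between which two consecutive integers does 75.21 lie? 75 and 76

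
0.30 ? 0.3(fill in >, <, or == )==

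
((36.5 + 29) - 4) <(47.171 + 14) False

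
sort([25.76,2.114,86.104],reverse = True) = [86.104,25.76,2.114]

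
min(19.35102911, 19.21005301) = 19.21005301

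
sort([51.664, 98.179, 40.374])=[40.374, 51.664, 98.179]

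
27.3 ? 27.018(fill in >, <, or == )>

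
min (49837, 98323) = 49837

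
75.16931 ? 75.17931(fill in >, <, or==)<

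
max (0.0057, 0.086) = 0.086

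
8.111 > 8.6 False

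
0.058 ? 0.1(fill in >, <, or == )<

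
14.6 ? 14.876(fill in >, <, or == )<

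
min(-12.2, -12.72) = -12.72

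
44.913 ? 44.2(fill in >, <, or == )>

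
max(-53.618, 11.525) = 11.525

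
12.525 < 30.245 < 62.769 True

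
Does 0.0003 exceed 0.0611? No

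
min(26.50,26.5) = 26.50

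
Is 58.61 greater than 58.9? No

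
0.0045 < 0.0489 True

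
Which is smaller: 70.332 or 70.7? 70.332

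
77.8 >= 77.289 True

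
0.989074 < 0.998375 True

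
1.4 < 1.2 False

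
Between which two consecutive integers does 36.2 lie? 36 and 37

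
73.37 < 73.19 False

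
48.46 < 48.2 False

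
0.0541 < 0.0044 False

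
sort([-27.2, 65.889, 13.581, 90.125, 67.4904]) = [-27.2, 13.581, 65.889, 67.4904, 90.125]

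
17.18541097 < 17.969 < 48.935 True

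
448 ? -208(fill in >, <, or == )>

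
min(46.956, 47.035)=46.956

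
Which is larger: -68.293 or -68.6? -68.293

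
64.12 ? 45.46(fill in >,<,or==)>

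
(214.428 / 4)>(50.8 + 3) False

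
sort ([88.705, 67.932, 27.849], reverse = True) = [88.705, 67.932, 27.849]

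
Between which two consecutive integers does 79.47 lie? 79 and 80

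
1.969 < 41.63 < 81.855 True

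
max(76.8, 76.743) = 76.8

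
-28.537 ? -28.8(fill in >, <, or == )>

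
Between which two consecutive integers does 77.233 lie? 77 and 78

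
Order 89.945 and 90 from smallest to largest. 89.945, 90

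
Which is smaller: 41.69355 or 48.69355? 41.69355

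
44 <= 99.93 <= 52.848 False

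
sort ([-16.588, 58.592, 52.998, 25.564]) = [-16.588, 25.564, 52.998, 58.592]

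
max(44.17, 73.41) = 73.41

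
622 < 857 True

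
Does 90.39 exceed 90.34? Yes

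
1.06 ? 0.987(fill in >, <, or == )>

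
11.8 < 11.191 False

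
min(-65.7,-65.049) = -65.7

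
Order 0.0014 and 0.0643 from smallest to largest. 0.0014, 0.0643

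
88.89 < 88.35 False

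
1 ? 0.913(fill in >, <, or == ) >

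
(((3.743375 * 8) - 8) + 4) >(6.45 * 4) True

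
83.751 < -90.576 False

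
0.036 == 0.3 False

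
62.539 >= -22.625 True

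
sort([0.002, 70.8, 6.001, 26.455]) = [0.002, 6.001, 26.455, 70.8]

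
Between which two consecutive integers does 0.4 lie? 0 and 1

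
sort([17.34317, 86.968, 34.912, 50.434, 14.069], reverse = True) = [86.968, 50.434, 34.912, 17.34317, 14.069]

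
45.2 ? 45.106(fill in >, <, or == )>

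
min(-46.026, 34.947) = -46.026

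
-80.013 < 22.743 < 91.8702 True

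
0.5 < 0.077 False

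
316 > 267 True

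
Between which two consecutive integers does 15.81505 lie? 15 and 16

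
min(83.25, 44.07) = 44.07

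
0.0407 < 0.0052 False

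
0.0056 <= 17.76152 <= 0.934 False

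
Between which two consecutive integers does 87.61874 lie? 87 and 88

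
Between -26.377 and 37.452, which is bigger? 37.452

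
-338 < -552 False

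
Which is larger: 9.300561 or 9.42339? 9.42339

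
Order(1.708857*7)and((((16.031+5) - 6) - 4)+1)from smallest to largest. (1.708857*7), ((((16.031+5) - 6) - 4)+1)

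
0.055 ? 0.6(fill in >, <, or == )<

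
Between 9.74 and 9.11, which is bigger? 9.74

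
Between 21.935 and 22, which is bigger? 22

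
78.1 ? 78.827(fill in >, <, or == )<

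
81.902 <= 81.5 False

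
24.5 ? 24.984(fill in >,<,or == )<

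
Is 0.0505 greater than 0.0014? Yes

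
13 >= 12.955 True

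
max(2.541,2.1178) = 2.541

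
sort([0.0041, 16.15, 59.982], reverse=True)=[59.982, 16.15, 0.0041]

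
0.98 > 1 False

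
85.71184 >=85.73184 False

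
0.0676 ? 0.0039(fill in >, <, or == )>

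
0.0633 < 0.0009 False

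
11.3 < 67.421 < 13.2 False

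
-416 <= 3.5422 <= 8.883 True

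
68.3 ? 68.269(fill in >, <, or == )>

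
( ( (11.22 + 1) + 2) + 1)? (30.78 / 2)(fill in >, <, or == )<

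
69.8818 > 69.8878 False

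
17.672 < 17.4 False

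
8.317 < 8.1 False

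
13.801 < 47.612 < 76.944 True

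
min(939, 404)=404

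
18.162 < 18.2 True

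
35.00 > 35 False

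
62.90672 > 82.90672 False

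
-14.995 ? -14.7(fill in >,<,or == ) <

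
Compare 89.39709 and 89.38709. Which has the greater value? 89.39709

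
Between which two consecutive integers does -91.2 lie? -92 and -91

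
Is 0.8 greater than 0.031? Yes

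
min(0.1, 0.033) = 0.033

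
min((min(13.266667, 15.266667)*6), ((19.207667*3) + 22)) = 79.600002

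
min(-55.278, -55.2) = -55.278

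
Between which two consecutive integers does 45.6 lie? 45 and 46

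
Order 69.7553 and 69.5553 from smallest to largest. 69.5553,69.7553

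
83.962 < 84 True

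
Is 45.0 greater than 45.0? No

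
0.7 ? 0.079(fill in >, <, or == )>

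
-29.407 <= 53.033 True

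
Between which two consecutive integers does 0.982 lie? 0 and 1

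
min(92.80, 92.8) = 92.80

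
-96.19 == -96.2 False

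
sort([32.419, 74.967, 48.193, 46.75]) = [32.419, 46.75, 48.193, 74.967]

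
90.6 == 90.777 False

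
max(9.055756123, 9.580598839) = 9.580598839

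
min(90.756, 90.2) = 90.2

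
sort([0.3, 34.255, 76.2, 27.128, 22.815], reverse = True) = [76.2, 34.255, 27.128, 22.815, 0.3]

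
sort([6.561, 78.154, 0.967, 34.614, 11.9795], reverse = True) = [78.154, 34.614, 11.9795, 6.561, 0.967]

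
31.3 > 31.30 False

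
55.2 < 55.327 True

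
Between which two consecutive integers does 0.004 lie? 0 and 1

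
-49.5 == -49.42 False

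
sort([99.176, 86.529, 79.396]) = [79.396, 86.529, 99.176]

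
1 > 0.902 True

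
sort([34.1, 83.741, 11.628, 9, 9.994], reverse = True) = [83.741, 34.1, 11.628, 9.994, 9]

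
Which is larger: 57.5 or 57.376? 57.5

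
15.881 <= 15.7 False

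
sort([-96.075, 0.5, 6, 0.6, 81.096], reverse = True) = [81.096, 6, 0.6, 0.5, -96.075]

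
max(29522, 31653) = 31653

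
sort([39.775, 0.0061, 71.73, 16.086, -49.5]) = [-49.5, 0.0061, 16.086, 39.775, 71.73]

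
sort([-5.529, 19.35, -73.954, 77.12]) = [-73.954, -5.529, 19.35, 77.12]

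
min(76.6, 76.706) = 76.6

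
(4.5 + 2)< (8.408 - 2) False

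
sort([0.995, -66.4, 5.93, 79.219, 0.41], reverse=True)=[79.219, 5.93, 0.995, 0.41, -66.4]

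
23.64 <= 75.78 True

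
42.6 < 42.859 True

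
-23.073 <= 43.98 True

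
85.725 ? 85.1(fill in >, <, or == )>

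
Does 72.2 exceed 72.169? Yes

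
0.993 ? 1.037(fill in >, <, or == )<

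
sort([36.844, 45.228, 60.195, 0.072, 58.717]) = [0.072, 36.844, 45.228, 58.717, 60.195]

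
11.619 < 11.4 False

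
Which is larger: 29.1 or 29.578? 29.578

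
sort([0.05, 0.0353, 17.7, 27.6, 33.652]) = [0.0353, 0.05, 17.7, 27.6, 33.652]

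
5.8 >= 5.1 True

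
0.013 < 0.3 True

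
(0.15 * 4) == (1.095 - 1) False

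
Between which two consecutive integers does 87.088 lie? 87 and 88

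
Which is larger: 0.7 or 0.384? 0.7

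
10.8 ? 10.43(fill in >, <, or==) >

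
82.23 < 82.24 True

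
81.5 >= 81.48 True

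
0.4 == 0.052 False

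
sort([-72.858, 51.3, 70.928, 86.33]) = [-72.858, 51.3, 70.928, 86.33]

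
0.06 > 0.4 False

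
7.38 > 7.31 True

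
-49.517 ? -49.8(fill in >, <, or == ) >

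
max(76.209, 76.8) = 76.8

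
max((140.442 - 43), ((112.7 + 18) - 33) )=97.7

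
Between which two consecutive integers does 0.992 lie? 0 and 1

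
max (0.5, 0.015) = 0.5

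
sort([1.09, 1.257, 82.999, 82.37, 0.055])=[0.055, 1.09, 1.257, 82.37, 82.999]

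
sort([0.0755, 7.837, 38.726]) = [0.0755, 7.837, 38.726]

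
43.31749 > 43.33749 False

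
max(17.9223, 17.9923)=17.9923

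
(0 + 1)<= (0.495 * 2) False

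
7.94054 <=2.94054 False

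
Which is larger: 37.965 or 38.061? 38.061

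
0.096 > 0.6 False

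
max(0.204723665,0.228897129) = 0.228897129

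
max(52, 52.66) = 52.66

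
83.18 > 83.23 False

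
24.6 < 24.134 False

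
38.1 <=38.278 True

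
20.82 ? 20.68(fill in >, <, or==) >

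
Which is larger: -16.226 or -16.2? -16.2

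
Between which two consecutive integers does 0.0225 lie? 0 and 1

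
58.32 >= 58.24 True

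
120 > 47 True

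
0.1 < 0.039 False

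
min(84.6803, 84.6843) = 84.6803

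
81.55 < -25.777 False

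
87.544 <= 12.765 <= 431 False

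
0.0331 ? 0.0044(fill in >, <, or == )>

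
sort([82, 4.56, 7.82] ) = [4.56, 7.82, 82]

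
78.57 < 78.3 False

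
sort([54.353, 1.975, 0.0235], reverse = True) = [54.353, 1.975, 0.0235]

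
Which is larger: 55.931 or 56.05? 56.05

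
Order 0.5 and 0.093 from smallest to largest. 0.093, 0.5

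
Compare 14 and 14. They are equal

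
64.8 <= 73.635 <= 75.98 True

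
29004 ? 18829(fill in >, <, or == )>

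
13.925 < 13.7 False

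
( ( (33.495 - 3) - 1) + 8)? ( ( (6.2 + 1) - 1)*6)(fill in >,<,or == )>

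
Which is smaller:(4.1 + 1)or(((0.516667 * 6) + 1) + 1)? (4.1 + 1)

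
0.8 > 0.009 True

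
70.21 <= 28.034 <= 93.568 False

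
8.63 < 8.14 False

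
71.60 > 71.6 False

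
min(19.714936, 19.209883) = 19.209883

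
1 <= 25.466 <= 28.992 True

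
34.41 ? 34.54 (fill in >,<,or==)<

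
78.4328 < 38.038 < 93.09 False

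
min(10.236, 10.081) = 10.081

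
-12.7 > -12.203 False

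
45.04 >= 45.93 False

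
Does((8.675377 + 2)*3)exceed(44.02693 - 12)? No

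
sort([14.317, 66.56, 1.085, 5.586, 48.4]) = [1.085, 5.586, 14.317, 48.4, 66.56]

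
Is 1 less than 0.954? No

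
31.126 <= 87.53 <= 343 True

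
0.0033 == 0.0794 False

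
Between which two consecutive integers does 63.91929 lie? 63 and 64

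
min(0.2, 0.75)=0.2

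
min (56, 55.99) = 55.99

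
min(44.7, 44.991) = 44.7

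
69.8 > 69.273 True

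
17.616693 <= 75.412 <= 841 True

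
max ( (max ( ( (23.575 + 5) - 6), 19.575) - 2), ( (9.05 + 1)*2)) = 20.575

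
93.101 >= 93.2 False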